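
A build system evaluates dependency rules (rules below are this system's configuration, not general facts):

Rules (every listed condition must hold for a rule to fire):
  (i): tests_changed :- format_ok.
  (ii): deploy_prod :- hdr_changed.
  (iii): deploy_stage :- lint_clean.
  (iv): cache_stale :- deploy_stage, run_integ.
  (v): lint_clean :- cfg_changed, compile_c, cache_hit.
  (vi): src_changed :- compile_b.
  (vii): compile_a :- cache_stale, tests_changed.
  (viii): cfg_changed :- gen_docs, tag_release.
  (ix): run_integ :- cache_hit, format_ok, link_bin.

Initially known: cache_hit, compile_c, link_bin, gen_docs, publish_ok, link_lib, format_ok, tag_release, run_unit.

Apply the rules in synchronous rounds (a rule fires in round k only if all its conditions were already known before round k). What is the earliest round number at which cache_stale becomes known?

Round 1: (i) [tests_changed :- format_ok.]; (viii) [cfg_changed :- gen_docs, tag_release.]; (ix) [run_integ :- cache_hit, format_ok, link_bin.]. New: tests_changed, cfg_changed, run_integ.
Round 2: (v) [lint_clean :- cfg_changed, compile_c, cache_hit.]. New: lint_clean.
Round 3: (iii) [deploy_stage :- lint_clean.]. New: deploy_stage.
Round 4: (iv) [cache_stale :- deploy_stage, run_integ.]. New: cache_stale.
cache_stale first appears in round 4.

4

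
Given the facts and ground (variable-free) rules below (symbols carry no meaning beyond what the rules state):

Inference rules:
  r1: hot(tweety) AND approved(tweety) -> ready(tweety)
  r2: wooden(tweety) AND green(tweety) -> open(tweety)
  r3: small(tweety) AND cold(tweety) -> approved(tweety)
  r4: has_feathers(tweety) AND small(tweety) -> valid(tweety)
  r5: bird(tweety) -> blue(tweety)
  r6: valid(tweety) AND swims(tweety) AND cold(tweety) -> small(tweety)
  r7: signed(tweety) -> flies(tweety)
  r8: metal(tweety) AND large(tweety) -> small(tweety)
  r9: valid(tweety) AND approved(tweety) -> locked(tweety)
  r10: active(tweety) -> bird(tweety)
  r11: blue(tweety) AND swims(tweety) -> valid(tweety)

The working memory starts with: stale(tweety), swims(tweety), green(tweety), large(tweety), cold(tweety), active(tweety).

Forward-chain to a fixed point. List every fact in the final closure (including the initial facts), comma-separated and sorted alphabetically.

Round 1: r10 [active(tweety) -> bird(tweety)]. Adds bird(tweety).
Round 2: r5 [bird(tweety) -> blue(tweety)]. Adds blue(tweety).
Round 3: r11 [blue(tweety) AND swims(tweety) -> valid(tweety)]. Adds valid(tweety).
Round 4: r6 [valid(tweety) AND swims(tweety) AND cold(tweety) -> small(tweety)]. Adds small(tweety).
Round 5: r3 [small(tweety) AND cold(tweety) -> approved(tweety)]. Adds approved(tweety).
Round 6: r9 [valid(tweety) AND approved(tweety) -> locked(tweety)]. Adds locked(tweety).

active(tweety), approved(tweety), bird(tweety), blue(tweety), cold(tweety), green(tweety), large(tweety), locked(tweety), small(tweety), stale(tweety), swims(tweety), valid(tweety)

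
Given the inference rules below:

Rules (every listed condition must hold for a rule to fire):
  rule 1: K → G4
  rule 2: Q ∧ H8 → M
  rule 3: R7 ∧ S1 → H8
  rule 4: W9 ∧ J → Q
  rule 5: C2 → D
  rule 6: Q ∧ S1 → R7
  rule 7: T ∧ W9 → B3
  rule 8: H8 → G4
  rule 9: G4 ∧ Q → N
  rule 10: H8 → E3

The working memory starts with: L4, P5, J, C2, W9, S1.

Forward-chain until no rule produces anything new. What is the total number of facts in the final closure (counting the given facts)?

Round 1: rule 4 [W9 ∧ J → Q]; rule 5 [C2 → D]. Adds Q, D.
Round 2: rule 6 [Q ∧ S1 → R7]. Adds R7.
Round 3: rule 3 [R7 ∧ S1 → H8]. Adds H8.
Round 4: rule 2 [Q ∧ H8 → M]; rule 8 [H8 → G4]; rule 10 [H8 → E3]. Adds M, G4, E3.
Round 5: rule 9 [G4 ∧ Q → N]. Adds N.
Closure: {C2, D, E3, G4, H8, J, L4, M, N, P5, Q, R7, S1, W9} — 14 facts.

14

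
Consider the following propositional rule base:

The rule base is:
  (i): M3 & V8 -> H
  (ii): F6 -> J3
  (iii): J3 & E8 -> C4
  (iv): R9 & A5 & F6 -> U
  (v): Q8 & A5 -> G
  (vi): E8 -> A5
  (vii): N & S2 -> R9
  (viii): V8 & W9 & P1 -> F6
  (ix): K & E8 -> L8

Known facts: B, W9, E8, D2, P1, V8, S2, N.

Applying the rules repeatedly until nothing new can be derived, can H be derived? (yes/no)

no

Round 1: (vi) [E8 -> A5]; (vii) [N & S2 -> R9]; (viii) [V8 & W9 & P1 -> F6]. New: A5, R9, F6.
Round 2: (ii) [F6 -> J3]; (iv) [R9 & A5 & F6 -> U]. New: J3, U.
Round 3: (iii) [J3 & E8 -> C4]. New: C4.
Fixed point reached. H is concluded only by (i); (i) needs M3 (never derived).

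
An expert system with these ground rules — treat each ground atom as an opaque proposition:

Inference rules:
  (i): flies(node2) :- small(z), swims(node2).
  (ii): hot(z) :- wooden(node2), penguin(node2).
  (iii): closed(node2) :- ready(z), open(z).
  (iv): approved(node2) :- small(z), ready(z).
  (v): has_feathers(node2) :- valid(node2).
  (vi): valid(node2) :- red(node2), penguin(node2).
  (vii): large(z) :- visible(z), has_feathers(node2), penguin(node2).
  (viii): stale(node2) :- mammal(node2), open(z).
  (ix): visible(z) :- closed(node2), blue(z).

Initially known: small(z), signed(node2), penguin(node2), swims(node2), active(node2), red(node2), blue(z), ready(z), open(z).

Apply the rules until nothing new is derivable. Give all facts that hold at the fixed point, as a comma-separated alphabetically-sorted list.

active(node2), approved(node2), blue(z), closed(node2), flies(node2), has_feathers(node2), large(z), open(z), penguin(node2), ready(z), red(node2), signed(node2), small(z), swims(node2), valid(node2), visible(z)

Round 1 — (i), (iii), (iv), (vi), derive flies(node2), closed(node2), approved(node2), valid(node2).
Round 2 — (v), (ix), derive has_feathers(node2), visible(z).
Round 3 — (vii), derive large(z).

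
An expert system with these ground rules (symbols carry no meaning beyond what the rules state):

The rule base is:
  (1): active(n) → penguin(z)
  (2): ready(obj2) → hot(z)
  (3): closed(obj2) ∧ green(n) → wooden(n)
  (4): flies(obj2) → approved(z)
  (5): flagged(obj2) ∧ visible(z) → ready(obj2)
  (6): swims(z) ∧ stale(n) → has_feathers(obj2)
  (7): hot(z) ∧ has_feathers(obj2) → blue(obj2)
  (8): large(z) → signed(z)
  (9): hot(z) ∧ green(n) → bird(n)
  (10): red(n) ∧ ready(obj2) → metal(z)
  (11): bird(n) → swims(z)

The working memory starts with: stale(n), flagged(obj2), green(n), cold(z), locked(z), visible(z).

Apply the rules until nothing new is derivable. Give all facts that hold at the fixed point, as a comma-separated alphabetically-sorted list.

Round 1 fires (5), giving ready(obj2).
Round 2 fires (2), giving hot(z).
Round 3 fires (9), giving bird(n).
Round 4 fires (11), giving swims(z).
Round 5 fires (6), giving has_feathers(obj2).
Round 6 fires (7), giving blue(obj2).

bird(n), blue(obj2), cold(z), flagged(obj2), green(n), has_feathers(obj2), hot(z), locked(z), ready(obj2), stale(n), swims(z), visible(z)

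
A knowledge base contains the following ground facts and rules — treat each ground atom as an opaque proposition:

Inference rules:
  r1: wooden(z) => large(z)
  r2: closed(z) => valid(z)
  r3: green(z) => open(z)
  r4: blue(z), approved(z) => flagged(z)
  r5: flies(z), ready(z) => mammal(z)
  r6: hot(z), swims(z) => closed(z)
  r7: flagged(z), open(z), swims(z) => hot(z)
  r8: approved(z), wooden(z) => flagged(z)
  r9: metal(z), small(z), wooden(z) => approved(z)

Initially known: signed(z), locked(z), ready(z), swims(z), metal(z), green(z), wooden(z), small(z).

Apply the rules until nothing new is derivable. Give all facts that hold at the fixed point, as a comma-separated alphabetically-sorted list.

Round 1: r1 [wooden(z) => large(z)]; r3 [green(z) => open(z)]; r9 [metal(z), small(z), wooden(z) => approved(z)]. New: large(z), open(z), approved(z).
Round 2: r8 [approved(z), wooden(z) => flagged(z)]. New: flagged(z).
Round 3: r7 [flagged(z), open(z), swims(z) => hot(z)]. New: hot(z).
Round 4: r6 [hot(z), swims(z) => closed(z)]. New: closed(z).
Round 5: r2 [closed(z) => valid(z)]. New: valid(z).

approved(z), closed(z), flagged(z), green(z), hot(z), large(z), locked(z), metal(z), open(z), ready(z), signed(z), small(z), swims(z), valid(z), wooden(z)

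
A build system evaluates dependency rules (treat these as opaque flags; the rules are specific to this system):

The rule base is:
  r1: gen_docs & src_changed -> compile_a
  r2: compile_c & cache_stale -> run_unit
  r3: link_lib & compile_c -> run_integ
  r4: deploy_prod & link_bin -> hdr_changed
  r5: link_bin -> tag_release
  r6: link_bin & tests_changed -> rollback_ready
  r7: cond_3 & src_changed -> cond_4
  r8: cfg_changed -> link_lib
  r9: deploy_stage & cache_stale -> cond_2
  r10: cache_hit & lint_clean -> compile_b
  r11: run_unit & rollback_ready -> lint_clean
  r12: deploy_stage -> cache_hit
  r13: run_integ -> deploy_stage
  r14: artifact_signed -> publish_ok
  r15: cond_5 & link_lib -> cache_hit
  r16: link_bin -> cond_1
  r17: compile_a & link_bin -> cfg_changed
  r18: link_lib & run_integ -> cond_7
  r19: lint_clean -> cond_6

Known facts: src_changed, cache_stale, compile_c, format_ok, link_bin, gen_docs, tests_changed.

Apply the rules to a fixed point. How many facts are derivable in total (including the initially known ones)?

22

Round 1 fires r1, r2, r5, r6, r16, giving compile_a, run_unit, tag_release, rollback_ready, cond_1.
Round 2 fires r11, r17, giving lint_clean, cfg_changed.
Round 3 fires r8, r19, giving link_lib, cond_6.
Round 4 fires r3, giving run_integ.
Round 5 fires r13, r18, giving deploy_stage, cond_7.
Round 6 fires r9, r12, giving cond_2, cache_hit.
Round 7 fires r10, giving compile_b.
Closure: {cache_hit, cache_stale, cfg_changed, compile_a, compile_b, compile_c, cond_1, cond_2, cond_6, cond_7, deploy_stage, format_ok, gen_docs, link_bin, link_lib, lint_clean, rollback_ready, run_integ, run_unit, src_changed, tag_release, tests_changed} — 22 facts.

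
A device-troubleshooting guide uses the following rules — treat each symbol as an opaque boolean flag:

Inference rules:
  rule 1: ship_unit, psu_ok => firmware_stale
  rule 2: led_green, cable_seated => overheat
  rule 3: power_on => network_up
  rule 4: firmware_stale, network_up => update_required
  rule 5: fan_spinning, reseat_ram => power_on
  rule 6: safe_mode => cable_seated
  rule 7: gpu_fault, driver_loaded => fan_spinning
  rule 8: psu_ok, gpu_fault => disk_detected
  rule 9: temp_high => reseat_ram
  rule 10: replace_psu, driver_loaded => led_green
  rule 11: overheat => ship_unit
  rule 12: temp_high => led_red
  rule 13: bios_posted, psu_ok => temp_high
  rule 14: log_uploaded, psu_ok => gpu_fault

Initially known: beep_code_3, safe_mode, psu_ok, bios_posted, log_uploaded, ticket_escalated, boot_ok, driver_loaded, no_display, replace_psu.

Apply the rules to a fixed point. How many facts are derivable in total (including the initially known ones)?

24

[1] rule 6 [safe_mode => cable_seated]; rule 10 [replace_psu, driver_loaded => led_green]; rule 13 [bios_posted, psu_ok => temp_high]; rule 14 [log_uploaded, psu_ok => gpu_fault]. ⇒ new: cable_seated, led_green, temp_high, gpu_fault.
[2] rule 2 [led_green, cable_seated => overheat]; rule 7 [gpu_fault, driver_loaded => fan_spinning]; rule 8 [psu_ok, gpu_fault => disk_detected]; rule 9 [temp_high => reseat_ram]; rule 12 [temp_high => led_red]. ⇒ new: overheat, fan_spinning, disk_detected, reseat_ram, led_red.
[3] rule 5 [fan_spinning, reseat_ram => power_on]; rule 11 [overheat => ship_unit]. ⇒ new: power_on, ship_unit.
[4] rule 1 [ship_unit, psu_ok => firmware_stale]; rule 3 [power_on => network_up]. ⇒ new: firmware_stale, network_up.
[5] rule 4 [firmware_stale, network_up => update_required]. ⇒ new: update_required.
Closure: {beep_code_3, bios_posted, boot_ok, cable_seated, disk_detected, driver_loaded, fan_spinning, firmware_stale, gpu_fault, led_green, led_red, log_uploaded, network_up, no_display, overheat, power_on, psu_ok, replace_psu, reseat_ram, safe_mode, ship_unit, temp_high, ticket_escalated, update_required} — 24 facts.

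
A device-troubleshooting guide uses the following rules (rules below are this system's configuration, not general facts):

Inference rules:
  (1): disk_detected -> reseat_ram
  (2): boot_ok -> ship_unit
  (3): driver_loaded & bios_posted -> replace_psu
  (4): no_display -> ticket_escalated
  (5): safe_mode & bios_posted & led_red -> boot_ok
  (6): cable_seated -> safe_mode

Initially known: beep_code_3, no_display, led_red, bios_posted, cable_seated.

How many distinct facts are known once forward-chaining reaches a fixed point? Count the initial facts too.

9

Round 1: (4) [no_display -> ticket_escalated]; (6) [cable_seated -> safe_mode]. Adds ticket_escalated, safe_mode.
Round 2: (5) [safe_mode & bios_posted & led_red -> boot_ok]. Adds boot_ok.
Round 3: (2) [boot_ok -> ship_unit]. Adds ship_unit.
Closure: {beep_code_3, bios_posted, boot_ok, cable_seated, led_red, no_display, safe_mode, ship_unit, ticket_escalated} — 9 facts.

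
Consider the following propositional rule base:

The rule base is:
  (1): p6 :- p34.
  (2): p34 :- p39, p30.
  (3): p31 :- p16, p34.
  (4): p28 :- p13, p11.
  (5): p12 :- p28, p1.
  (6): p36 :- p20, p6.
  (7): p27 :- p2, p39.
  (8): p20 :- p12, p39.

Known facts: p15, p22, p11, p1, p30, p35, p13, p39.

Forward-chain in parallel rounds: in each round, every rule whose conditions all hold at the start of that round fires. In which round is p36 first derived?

Round 1 — (2), (4), derive p34, p28.
Round 2 — (1), (5), derive p6, p12.
Round 3 — (8), derive p20.
Round 4 — (6), derive p36.
p36 first appears in round 4.

4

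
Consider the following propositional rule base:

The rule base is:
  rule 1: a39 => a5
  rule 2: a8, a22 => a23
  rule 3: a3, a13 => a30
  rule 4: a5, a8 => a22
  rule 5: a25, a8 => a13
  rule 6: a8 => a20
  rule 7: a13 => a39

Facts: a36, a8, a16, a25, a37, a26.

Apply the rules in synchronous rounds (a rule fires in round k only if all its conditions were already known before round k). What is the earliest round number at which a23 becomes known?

5

Round 1: rule 5 [a25, a8 => a13]; rule 6 [a8 => a20]. New: a13, a20.
Round 2: rule 7 [a13 => a39]. New: a39.
Round 3: rule 1 [a39 => a5]. New: a5.
Round 4: rule 4 [a5, a8 => a22]. New: a22.
Round 5: rule 2 [a8, a22 => a23]. New: a23.
a23 first appears in round 5.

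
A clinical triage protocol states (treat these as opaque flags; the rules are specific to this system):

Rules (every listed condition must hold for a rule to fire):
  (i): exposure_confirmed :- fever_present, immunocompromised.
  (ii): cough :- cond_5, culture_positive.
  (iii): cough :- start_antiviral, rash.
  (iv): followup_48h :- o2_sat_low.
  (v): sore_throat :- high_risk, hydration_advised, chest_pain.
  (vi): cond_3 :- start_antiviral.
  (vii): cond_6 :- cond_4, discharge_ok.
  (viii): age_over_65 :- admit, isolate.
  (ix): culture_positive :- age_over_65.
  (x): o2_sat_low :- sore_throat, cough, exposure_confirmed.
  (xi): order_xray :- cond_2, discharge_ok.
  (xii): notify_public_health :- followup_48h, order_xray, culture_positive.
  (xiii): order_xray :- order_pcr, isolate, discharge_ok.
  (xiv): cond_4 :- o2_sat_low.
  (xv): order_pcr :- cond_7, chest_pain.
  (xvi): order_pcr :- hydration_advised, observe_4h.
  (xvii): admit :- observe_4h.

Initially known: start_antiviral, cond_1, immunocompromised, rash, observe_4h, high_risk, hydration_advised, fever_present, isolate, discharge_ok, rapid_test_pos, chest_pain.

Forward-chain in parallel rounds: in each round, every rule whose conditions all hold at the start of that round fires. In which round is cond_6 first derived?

Round 1 fires (i), (iii), (v), (vi), (xvi), (xvii), giving exposure_confirmed, cough, sore_throat, cond_3, order_pcr, admit.
Round 2 fires (viii), (x), (xiii), giving age_over_65, o2_sat_low, order_xray.
Round 3 fires (iv), (ix), (xiv), giving followup_48h, culture_positive, cond_4.
Round 4 fires (vii), (xii), giving cond_6, notify_public_health.
cond_6 first appears in round 4.

4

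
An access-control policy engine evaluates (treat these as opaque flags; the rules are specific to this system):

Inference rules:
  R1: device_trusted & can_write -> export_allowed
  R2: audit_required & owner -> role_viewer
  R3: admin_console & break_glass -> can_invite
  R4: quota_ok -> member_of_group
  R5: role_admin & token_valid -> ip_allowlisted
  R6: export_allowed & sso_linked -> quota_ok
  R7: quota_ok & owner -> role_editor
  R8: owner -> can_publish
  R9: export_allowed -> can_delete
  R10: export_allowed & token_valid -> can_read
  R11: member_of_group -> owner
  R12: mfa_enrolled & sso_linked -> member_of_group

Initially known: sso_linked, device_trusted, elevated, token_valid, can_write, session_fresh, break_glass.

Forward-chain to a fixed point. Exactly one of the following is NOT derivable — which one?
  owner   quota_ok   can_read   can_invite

can_invite

Round 1 — R1, derive export_allowed.
Round 2 — R6, R9, R10, derive quota_ok, can_delete, can_read.
Round 3 — R4, derive member_of_group.
Round 4 — R11, derive owner.
Round 5 — R7, R8, derive role_editor, can_publish.
Derived: quota_ok (round 2), can_read (round 2), owner (round 4). can_invite never appears in any round.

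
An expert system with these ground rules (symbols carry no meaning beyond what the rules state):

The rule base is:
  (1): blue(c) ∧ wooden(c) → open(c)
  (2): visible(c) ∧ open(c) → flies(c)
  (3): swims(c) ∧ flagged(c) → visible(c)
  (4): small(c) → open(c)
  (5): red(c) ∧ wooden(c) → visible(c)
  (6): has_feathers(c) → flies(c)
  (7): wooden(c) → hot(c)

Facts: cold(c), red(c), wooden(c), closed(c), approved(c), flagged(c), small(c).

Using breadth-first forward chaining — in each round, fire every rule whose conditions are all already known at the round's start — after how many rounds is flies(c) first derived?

2

[1] (4) [small(c) → open(c)]; (5) [red(c) ∧ wooden(c) → visible(c)]; (7) [wooden(c) → hot(c)]. ⇒ new: open(c), visible(c), hot(c).
[2] (2) [visible(c) ∧ open(c) → flies(c)]. ⇒ new: flies(c).
flies(c) first appears in round 2.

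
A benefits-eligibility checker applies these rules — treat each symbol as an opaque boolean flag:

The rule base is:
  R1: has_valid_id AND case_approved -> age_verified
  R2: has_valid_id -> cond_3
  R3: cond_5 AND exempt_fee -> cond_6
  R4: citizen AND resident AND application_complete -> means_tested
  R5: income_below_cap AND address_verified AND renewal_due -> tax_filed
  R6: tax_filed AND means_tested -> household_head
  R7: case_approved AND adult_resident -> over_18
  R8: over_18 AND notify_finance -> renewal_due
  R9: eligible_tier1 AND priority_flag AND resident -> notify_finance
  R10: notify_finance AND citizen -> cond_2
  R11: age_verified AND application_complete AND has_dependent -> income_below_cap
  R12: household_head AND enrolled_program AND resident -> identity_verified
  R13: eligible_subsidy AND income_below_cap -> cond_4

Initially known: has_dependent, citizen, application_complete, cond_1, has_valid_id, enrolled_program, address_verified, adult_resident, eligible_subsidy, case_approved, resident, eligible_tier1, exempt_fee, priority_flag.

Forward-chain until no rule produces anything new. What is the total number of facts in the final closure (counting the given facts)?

Round 1 fires R1, R2, R4, R7, R9, giving age_verified, cond_3, means_tested, over_18, notify_finance.
Round 2 fires R8, R10, R11, giving renewal_due, cond_2, income_below_cap.
Round 3 fires R5, R13, giving tax_filed, cond_4.
Round 4 fires R6, giving household_head.
Round 5 fires R12, giving identity_verified.
Closure: {address_verified, adult_resident, age_verified, application_complete, case_approved, citizen, cond_1, cond_2, cond_3, cond_4, eligible_subsidy, eligible_tier1, enrolled_program, exempt_fee, has_dependent, has_valid_id, household_head, identity_verified, income_below_cap, means_tested, notify_finance, over_18, priority_flag, renewal_due, resident, tax_filed} — 26 facts.

26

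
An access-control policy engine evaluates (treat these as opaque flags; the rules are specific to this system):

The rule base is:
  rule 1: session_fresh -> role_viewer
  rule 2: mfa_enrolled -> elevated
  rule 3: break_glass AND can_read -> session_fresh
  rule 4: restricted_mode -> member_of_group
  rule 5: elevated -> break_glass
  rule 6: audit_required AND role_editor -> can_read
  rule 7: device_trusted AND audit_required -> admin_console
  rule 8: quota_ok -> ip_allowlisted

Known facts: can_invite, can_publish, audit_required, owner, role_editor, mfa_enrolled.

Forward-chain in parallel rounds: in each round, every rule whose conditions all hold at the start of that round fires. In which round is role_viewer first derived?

[1] rule 2 [mfa_enrolled -> elevated]; rule 6 [audit_required AND role_editor -> can_read]. ⇒ new: elevated, can_read.
[2] rule 5 [elevated -> break_glass]. ⇒ new: break_glass.
[3] rule 3 [break_glass AND can_read -> session_fresh]. ⇒ new: session_fresh.
[4] rule 1 [session_fresh -> role_viewer]. ⇒ new: role_viewer.
role_viewer first appears in round 4.

4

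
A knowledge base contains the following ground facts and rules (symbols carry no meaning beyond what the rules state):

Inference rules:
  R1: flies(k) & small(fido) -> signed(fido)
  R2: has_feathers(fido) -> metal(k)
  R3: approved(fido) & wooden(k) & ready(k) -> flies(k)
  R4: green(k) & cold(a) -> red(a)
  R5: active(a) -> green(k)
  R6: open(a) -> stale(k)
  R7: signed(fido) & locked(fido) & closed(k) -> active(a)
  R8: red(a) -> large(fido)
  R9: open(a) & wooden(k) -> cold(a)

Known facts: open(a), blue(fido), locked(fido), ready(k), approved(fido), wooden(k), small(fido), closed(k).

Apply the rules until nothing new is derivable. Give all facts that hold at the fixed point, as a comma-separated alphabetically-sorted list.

active(a), approved(fido), blue(fido), closed(k), cold(a), flies(k), green(k), large(fido), locked(fido), open(a), ready(k), red(a), signed(fido), small(fido), stale(k), wooden(k)

Round 1: R3 [approved(fido) & wooden(k) & ready(k) -> flies(k)]; R6 [open(a) -> stale(k)]; R9 [open(a) & wooden(k) -> cold(a)]. New: flies(k), stale(k), cold(a).
Round 2: R1 [flies(k) & small(fido) -> signed(fido)]. New: signed(fido).
Round 3: R7 [signed(fido) & locked(fido) & closed(k) -> active(a)]. New: active(a).
Round 4: R5 [active(a) -> green(k)]. New: green(k).
Round 5: R4 [green(k) & cold(a) -> red(a)]. New: red(a).
Round 6: R8 [red(a) -> large(fido)]. New: large(fido).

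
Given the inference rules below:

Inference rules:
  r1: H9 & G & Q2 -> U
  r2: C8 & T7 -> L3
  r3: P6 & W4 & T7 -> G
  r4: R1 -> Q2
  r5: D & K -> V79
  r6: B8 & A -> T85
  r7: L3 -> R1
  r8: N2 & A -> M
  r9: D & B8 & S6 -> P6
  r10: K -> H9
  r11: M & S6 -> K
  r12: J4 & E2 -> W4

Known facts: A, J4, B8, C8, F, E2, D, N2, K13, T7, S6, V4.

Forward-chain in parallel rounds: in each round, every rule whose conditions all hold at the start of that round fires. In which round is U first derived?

4

[1] r2 [C8 & T7 -> L3]; r6 [B8 & A -> T85]; r8 [N2 & A -> M]; r9 [D & B8 & S6 -> P6]; r12 [J4 & E2 -> W4]. ⇒ new: L3, T85, M, P6, W4.
[2] r3 [P6 & W4 & T7 -> G]; r7 [L3 -> R1]; r11 [M & S6 -> K]. ⇒ new: G, R1, K.
[3] r4 [R1 -> Q2]; r5 [D & K -> V79]; r10 [K -> H9]. ⇒ new: Q2, V79, H9.
[4] r1 [H9 & G & Q2 -> U]. ⇒ new: U.
U first appears in round 4.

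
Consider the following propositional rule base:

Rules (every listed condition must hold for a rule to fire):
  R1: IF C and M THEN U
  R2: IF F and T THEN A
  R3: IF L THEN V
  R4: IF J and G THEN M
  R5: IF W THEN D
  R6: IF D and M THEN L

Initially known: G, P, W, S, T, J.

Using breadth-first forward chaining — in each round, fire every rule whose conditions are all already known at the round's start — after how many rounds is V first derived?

3

[1] R4 [IF J and G THEN M]; R5 [IF W THEN D]. ⇒ new: M, D.
[2] R6 [IF D and M THEN L]. ⇒ new: L.
[3] R3 [IF L THEN V]. ⇒ new: V.
V first appears in round 3.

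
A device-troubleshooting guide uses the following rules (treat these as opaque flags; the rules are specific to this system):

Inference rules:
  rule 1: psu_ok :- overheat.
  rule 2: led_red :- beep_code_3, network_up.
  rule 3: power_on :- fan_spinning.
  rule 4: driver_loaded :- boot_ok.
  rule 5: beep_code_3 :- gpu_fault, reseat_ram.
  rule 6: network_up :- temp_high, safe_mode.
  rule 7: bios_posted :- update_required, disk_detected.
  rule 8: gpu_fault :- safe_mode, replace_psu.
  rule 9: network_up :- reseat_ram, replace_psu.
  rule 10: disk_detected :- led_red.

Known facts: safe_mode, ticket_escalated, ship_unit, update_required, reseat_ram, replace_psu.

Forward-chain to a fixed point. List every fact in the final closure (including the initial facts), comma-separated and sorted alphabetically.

[1] rule 8 [gpu_fault :- safe_mode, replace_psu.]; rule 9 [network_up :- reseat_ram, replace_psu.]. ⇒ new: gpu_fault, network_up.
[2] rule 5 [beep_code_3 :- gpu_fault, reseat_ram.]. ⇒ new: beep_code_3.
[3] rule 2 [led_red :- beep_code_3, network_up.]. ⇒ new: led_red.
[4] rule 10 [disk_detected :- led_red.]. ⇒ new: disk_detected.
[5] rule 7 [bios_posted :- update_required, disk_detected.]. ⇒ new: bios_posted.

beep_code_3, bios_posted, disk_detected, gpu_fault, led_red, network_up, replace_psu, reseat_ram, safe_mode, ship_unit, ticket_escalated, update_required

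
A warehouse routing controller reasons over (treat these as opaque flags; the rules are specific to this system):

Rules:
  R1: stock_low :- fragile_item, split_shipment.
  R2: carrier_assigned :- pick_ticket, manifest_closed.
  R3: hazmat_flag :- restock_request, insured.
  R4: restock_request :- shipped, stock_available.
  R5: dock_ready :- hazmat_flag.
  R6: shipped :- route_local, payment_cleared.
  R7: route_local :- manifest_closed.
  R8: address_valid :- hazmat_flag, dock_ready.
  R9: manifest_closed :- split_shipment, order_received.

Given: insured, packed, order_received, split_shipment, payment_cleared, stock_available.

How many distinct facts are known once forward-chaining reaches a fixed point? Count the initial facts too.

13

[1] R9 [manifest_closed :- split_shipment, order_received.]. ⇒ new: manifest_closed.
[2] R7 [route_local :- manifest_closed.]. ⇒ new: route_local.
[3] R6 [shipped :- route_local, payment_cleared.]. ⇒ new: shipped.
[4] R4 [restock_request :- shipped, stock_available.]. ⇒ new: restock_request.
[5] R3 [hazmat_flag :- restock_request, insured.]. ⇒ new: hazmat_flag.
[6] R5 [dock_ready :- hazmat_flag.]. ⇒ new: dock_ready.
[7] R8 [address_valid :- hazmat_flag, dock_ready.]. ⇒ new: address_valid.
Closure: {address_valid, dock_ready, hazmat_flag, insured, manifest_closed, order_received, packed, payment_cleared, restock_request, route_local, shipped, split_shipment, stock_available} — 13 facts.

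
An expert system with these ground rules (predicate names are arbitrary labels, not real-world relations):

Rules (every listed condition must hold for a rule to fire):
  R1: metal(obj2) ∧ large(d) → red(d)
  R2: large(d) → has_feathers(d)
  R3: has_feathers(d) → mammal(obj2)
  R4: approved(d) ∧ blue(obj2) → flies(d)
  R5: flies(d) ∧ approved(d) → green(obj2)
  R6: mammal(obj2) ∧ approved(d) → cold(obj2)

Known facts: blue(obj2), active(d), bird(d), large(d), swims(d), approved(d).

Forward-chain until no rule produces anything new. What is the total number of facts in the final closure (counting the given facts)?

11

Round 1 — R2, R4, derive has_feathers(d), flies(d).
Round 2 — R3, R5, derive mammal(obj2), green(obj2).
Round 3 — R6, derive cold(obj2).
Closure: {active(d), approved(d), bird(d), blue(obj2), cold(obj2), flies(d), green(obj2), has_feathers(d), large(d), mammal(obj2), swims(d)} — 11 facts.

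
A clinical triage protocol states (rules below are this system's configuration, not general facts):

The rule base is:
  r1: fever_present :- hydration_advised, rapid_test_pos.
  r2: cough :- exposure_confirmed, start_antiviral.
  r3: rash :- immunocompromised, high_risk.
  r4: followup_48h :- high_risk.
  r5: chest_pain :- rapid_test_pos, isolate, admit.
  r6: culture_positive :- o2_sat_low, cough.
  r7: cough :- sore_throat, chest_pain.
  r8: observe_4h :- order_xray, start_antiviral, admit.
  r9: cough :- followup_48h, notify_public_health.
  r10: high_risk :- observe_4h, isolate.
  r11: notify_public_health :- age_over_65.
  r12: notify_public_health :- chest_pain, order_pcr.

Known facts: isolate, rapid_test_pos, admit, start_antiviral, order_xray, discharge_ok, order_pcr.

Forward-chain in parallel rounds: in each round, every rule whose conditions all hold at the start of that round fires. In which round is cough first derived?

Round 1 fires r5, r8, giving chest_pain, observe_4h.
Round 2 fires r10, r12, giving high_risk, notify_public_health.
Round 3 fires r4, giving followup_48h.
Round 4 fires r9, giving cough.
cough first appears in round 4.

4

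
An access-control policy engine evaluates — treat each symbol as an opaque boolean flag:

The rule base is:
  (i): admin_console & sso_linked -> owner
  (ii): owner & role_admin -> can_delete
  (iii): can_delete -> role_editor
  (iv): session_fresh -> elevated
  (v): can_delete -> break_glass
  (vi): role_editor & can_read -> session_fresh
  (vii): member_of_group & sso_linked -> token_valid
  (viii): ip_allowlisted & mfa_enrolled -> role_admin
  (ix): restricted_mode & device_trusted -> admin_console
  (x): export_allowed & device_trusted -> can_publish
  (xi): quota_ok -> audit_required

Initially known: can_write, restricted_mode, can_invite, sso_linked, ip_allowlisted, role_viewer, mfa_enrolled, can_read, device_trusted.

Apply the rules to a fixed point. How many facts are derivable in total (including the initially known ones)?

17

Round 1 fires (viii), (ix), giving role_admin, admin_console.
Round 2 fires (i), giving owner.
Round 3 fires (ii), giving can_delete.
Round 4 fires (iii), (v), giving role_editor, break_glass.
Round 5 fires (vi), giving session_fresh.
Round 6 fires (iv), giving elevated.
Closure: {admin_console, break_glass, can_delete, can_invite, can_read, can_write, device_trusted, elevated, ip_allowlisted, mfa_enrolled, owner, restricted_mode, role_admin, role_editor, role_viewer, session_fresh, sso_linked} — 17 facts.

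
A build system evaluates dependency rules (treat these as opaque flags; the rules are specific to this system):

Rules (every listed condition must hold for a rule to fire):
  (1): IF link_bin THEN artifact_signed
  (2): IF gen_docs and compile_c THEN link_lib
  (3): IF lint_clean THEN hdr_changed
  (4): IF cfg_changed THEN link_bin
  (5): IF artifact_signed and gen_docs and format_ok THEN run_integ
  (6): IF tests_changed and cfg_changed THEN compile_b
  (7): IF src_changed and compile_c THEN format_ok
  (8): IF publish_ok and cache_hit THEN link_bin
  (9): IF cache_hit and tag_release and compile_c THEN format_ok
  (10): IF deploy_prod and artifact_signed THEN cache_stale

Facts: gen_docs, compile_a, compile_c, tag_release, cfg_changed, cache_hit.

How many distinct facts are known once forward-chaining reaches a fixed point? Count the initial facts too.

Round 1: (2) [IF gen_docs and compile_c THEN link_lib]; (4) [IF cfg_changed THEN link_bin]; (9) [IF cache_hit and tag_release and compile_c THEN format_ok]. Adds link_lib, link_bin, format_ok.
Round 2: (1) [IF link_bin THEN artifact_signed]. Adds artifact_signed.
Round 3: (5) [IF artifact_signed and gen_docs and format_ok THEN run_integ]. Adds run_integ.
Closure: {artifact_signed, cache_hit, cfg_changed, compile_a, compile_c, format_ok, gen_docs, link_bin, link_lib, run_integ, tag_release} — 11 facts.

11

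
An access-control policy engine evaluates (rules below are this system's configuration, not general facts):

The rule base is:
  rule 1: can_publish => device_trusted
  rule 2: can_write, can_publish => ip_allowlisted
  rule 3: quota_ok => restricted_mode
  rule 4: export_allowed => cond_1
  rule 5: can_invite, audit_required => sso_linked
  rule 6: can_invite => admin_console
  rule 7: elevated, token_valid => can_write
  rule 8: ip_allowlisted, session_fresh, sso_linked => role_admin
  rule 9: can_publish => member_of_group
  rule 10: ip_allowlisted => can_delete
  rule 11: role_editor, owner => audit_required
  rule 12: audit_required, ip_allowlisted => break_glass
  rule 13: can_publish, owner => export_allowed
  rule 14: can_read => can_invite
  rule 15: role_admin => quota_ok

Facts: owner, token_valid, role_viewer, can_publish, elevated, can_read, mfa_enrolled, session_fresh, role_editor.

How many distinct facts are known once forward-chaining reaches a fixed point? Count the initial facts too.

24

Round 1 — rule 1, rule 7, rule 9, rule 11, rule 13, rule 14, derive device_trusted, can_write, member_of_group, audit_required, export_allowed, can_invite.
Round 2 — rule 2, rule 4, rule 5, rule 6, derive ip_allowlisted, cond_1, sso_linked, admin_console.
Round 3 — rule 8, rule 10, rule 12, derive role_admin, can_delete, break_glass.
Round 4 — rule 15, derive quota_ok.
Round 5 — rule 3, derive restricted_mode.
Closure: {admin_console, audit_required, break_glass, can_delete, can_invite, can_publish, can_read, can_write, cond_1, device_trusted, elevated, export_allowed, ip_allowlisted, member_of_group, mfa_enrolled, owner, quota_ok, restricted_mode, role_admin, role_editor, role_viewer, session_fresh, sso_linked, token_valid} — 24 facts.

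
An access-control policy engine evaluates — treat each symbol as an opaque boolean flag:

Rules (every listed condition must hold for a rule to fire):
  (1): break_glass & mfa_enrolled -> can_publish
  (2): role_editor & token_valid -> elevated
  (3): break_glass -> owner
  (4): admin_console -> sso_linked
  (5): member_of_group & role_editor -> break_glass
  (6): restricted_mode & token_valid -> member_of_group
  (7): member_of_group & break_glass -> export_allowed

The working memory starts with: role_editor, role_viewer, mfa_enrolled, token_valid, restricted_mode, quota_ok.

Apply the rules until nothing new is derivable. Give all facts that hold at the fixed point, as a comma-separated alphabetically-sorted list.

break_glass, can_publish, elevated, export_allowed, member_of_group, mfa_enrolled, owner, quota_ok, restricted_mode, role_editor, role_viewer, token_valid

Round 1 — (2), (6), derive elevated, member_of_group.
Round 2 — (5), derive break_glass.
Round 3 — (1), (3), (7), derive can_publish, owner, export_allowed.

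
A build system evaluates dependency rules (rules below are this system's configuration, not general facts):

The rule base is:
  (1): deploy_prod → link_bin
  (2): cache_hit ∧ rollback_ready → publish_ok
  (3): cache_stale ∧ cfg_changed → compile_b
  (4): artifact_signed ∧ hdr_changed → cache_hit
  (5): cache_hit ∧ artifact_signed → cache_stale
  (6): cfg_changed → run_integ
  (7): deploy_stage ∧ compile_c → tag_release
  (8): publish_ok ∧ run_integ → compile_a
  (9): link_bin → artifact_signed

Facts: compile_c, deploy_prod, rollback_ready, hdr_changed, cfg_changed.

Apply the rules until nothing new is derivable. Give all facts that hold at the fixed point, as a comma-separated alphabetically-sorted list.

artifact_signed, cache_hit, cache_stale, cfg_changed, compile_a, compile_b, compile_c, deploy_prod, hdr_changed, link_bin, publish_ok, rollback_ready, run_integ

Round 1 — (1), (6), derive link_bin, run_integ.
Round 2 — (9), derive artifact_signed.
Round 3 — (4), derive cache_hit.
Round 4 — (2), (5), derive publish_ok, cache_stale.
Round 5 — (3), (8), derive compile_b, compile_a.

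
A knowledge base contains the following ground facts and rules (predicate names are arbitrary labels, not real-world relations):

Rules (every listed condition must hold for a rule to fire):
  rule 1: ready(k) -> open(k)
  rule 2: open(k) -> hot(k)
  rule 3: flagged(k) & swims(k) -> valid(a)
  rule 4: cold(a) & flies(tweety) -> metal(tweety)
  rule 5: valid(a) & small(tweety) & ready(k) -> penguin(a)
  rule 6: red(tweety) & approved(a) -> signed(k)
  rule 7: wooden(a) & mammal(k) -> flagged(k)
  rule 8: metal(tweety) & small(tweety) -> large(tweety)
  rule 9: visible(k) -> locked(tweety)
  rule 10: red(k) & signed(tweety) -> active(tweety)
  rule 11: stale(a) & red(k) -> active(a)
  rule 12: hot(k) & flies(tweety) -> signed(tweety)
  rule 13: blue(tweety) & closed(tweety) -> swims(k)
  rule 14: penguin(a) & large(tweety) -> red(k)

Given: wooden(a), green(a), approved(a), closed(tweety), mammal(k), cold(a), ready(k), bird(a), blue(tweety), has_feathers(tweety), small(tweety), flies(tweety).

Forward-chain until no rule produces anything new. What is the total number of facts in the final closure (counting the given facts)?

23

Round 1: rule 1 [ready(k) -> open(k)]; rule 4 [cold(a) & flies(tweety) -> metal(tweety)]; rule 7 [wooden(a) & mammal(k) -> flagged(k)]; rule 13 [blue(tweety) & closed(tweety) -> swims(k)]. New: open(k), metal(tweety), flagged(k), swims(k).
Round 2: rule 2 [open(k) -> hot(k)]; rule 3 [flagged(k) & swims(k) -> valid(a)]; rule 8 [metal(tweety) & small(tweety) -> large(tweety)]. New: hot(k), valid(a), large(tweety).
Round 3: rule 5 [valid(a) & small(tweety) & ready(k) -> penguin(a)]; rule 12 [hot(k) & flies(tweety) -> signed(tweety)]. New: penguin(a), signed(tweety).
Round 4: rule 14 [penguin(a) & large(tweety) -> red(k)]. New: red(k).
Round 5: rule 10 [red(k) & signed(tweety) -> active(tweety)]. New: active(tweety).
Closure: {active(tweety), approved(a), bird(a), blue(tweety), closed(tweety), cold(a), flagged(k), flies(tweety), green(a), has_feathers(tweety), hot(k), large(tweety), mammal(k), metal(tweety), open(k), penguin(a), ready(k), red(k), signed(tweety), small(tweety), swims(k), valid(a), wooden(a)} — 23 facts.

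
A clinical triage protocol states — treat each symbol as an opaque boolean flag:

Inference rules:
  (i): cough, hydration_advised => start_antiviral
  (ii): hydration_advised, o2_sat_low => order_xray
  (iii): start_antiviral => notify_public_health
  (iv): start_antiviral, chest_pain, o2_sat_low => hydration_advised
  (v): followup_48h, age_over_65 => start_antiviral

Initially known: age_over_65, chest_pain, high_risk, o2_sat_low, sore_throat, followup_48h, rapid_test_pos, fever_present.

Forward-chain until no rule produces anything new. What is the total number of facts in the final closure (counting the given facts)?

Round 1 — (v), derive start_antiviral.
Round 2 — (iii), (iv), derive notify_public_health, hydration_advised.
Round 3 — (ii), derive order_xray.
Closure: {age_over_65, chest_pain, fever_present, followup_48h, high_risk, hydration_advised, notify_public_health, o2_sat_low, order_xray, rapid_test_pos, sore_throat, start_antiviral} — 12 facts.

12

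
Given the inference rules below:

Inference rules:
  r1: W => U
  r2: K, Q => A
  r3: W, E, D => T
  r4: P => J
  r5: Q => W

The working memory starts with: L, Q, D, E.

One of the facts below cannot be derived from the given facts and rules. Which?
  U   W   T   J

J

Round 1: r5 [Q => W]. New: W.
Round 2: r1 [W => U]; r3 [W, E, D => T]. New: U, T.
Derived: U (round 2), W (round 1), T (round 2). J never appears in any round.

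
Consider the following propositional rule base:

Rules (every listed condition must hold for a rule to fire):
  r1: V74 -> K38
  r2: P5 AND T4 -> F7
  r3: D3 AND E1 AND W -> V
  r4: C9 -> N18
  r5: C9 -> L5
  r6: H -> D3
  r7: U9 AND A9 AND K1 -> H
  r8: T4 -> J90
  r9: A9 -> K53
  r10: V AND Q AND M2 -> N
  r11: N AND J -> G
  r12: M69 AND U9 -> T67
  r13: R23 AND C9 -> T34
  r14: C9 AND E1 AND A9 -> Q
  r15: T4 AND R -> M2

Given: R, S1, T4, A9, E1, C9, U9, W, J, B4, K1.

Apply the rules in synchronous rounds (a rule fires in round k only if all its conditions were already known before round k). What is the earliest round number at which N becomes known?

Round 1 — r4, r5, r7, r8, r9, r14, r15, derive N18, L5, H, J90, K53, Q, M2.
Round 2 — r6, derive D3.
Round 3 — r3, derive V.
Round 4 — r10, derive N.
N first appears in round 4.

4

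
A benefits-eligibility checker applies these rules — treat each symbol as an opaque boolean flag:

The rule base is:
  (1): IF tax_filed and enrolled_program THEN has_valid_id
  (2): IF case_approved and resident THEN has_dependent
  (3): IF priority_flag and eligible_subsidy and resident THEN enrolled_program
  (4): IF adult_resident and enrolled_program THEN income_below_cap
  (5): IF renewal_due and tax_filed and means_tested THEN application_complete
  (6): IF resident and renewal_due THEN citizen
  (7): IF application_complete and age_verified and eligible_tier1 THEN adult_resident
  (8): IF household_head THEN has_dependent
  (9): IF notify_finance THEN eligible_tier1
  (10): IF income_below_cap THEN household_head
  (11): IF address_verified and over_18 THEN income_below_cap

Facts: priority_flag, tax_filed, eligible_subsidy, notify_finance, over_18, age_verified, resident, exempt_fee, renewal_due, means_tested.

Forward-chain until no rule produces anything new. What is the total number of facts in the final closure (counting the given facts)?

Round 1: (3) [IF priority_flag and eligible_subsidy and resident THEN enrolled_program]; (5) [IF renewal_due and tax_filed and means_tested THEN application_complete]; (6) [IF resident and renewal_due THEN citizen]; (9) [IF notify_finance THEN eligible_tier1]. Adds enrolled_program, application_complete, citizen, eligible_tier1.
Round 2: (1) [IF tax_filed and enrolled_program THEN has_valid_id]; (7) [IF application_complete and age_verified and eligible_tier1 THEN adult_resident]. Adds has_valid_id, adult_resident.
Round 3: (4) [IF adult_resident and enrolled_program THEN income_below_cap]. Adds income_below_cap.
Round 4: (10) [IF income_below_cap THEN household_head]. Adds household_head.
Round 5: (8) [IF household_head THEN has_dependent]. Adds has_dependent.
Closure: {adult_resident, age_verified, application_complete, citizen, eligible_subsidy, eligible_tier1, enrolled_program, exempt_fee, has_dependent, has_valid_id, household_head, income_below_cap, means_tested, notify_finance, over_18, priority_flag, renewal_due, resident, tax_filed} — 19 facts.

19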